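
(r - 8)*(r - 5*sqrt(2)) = r^2 - 8*r - 5*sqrt(2)*r + 40*sqrt(2)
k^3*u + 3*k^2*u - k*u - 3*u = (k - 1)*(k + 3)*(k*u + u)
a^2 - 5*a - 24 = (a - 8)*(a + 3)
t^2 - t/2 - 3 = (t - 2)*(t + 3/2)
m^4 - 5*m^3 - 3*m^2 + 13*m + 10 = (m - 5)*(m - 2)*(m + 1)^2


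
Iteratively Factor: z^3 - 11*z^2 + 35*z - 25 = (z - 5)*(z^2 - 6*z + 5) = (z - 5)*(z - 1)*(z - 5)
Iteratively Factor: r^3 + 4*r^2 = (r + 4)*(r^2) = r*(r + 4)*(r)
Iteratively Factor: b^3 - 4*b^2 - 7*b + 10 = (b + 2)*(b^2 - 6*b + 5) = (b - 5)*(b + 2)*(b - 1)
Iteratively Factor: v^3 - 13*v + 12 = (v - 3)*(v^2 + 3*v - 4) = (v - 3)*(v - 1)*(v + 4)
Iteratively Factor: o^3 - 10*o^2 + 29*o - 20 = (o - 5)*(o^2 - 5*o + 4) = (o - 5)*(o - 4)*(o - 1)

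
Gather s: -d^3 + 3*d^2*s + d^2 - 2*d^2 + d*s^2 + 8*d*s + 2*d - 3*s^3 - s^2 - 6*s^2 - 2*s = -d^3 - d^2 + 2*d - 3*s^3 + s^2*(d - 7) + s*(3*d^2 + 8*d - 2)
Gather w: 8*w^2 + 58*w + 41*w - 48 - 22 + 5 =8*w^2 + 99*w - 65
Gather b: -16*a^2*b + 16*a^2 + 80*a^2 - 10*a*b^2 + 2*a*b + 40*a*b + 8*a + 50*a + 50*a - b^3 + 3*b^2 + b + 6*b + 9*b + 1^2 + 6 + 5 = 96*a^2 + 108*a - b^3 + b^2*(3 - 10*a) + b*(-16*a^2 + 42*a + 16) + 12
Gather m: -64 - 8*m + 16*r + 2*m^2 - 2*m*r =2*m^2 + m*(-2*r - 8) + 16*r - 64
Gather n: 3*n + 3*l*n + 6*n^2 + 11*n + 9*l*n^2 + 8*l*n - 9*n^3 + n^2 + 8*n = -9*n^3 + n^2*(9*l + 7) + n*(11*l + 22)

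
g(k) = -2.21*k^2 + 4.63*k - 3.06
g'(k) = 4.63 - 4.42*k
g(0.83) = -0.74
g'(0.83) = 0.96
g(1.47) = -1.03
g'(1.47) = -1.87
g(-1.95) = -20.49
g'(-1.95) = 13.25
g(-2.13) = -22.95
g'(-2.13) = 14.04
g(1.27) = -0.74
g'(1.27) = -0.98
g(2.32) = -4.21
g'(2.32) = -5.62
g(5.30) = -40.60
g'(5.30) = -18.80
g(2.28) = -3.99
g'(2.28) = -5.45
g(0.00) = -3.06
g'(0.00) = 4.63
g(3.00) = -9.06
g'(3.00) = -8.63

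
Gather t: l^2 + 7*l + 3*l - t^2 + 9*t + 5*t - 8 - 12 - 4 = l^2 + 10*l - t^2 + 14*t - 24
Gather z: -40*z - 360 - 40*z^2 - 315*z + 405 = -40*z^2 - 355*z + 45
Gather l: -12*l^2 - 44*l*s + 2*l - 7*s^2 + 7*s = -12*l^2 + l*(2 - 44*s) - 7*s^2 + 7*s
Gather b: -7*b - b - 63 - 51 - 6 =-8*b - 120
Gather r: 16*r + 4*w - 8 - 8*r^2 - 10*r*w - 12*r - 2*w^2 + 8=-8*r^2 + r*(4 - 10*w) - 2*w^2 + 4*w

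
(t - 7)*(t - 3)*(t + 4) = t^3 - 6*t^2 - 19*t + 84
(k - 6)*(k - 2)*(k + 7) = k^3 - k^2 - 44*k + 84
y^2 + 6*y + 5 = (y + 1)*(y + 5)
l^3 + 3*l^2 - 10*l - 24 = (l - 3)*(l + 2)*(l + 4)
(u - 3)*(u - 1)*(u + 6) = u^3 + 2*u^2 - 21*u + 18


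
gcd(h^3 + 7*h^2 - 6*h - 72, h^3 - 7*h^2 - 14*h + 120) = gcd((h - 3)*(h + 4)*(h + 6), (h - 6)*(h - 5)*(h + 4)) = h + 4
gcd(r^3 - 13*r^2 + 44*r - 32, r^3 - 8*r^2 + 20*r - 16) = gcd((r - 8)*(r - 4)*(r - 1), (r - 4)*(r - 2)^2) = r - 4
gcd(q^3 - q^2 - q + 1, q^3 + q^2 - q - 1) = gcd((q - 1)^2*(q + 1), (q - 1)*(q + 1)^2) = q^2 - 1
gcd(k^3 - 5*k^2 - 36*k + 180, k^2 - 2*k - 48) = k + 6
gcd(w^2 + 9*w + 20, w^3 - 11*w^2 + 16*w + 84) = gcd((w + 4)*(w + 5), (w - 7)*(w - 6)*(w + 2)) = 1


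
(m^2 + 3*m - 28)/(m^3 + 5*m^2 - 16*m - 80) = (m + 7)/(m^2 + 9*m + 20)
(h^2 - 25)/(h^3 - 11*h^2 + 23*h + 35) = (h + 5)/(h^2 - 6*h - 7)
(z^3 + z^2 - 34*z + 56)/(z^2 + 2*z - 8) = (z^2 + 3*z - 28)/(z + 4)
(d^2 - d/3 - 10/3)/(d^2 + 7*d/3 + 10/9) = 3*(d - 2)/(3*d + 2)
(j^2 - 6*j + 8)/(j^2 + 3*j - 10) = (j - 4)/(j + 5)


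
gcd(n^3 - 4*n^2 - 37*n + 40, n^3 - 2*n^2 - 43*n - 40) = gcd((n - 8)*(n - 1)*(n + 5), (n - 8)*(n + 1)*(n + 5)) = n^2 - 3*n - 40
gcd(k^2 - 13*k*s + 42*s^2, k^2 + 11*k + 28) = 1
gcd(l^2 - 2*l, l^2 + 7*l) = l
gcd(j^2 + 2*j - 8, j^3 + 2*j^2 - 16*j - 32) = j + 4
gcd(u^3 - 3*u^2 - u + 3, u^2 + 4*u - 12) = 1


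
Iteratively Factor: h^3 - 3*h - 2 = (h + 1)*(h^2 - h - 2) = (h - 2)*(h + 1)*(h + 1)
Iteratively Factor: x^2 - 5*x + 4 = (x - 4)*(x - 1)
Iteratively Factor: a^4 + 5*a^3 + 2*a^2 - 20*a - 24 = (a + 3)*(a^3 + 2*a^2 - 4*a - 8) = (a - 2)*(a + 3)*(a^2 + 4*a + 4) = (a - 2)*(a + 2)*(a + 3)*(a + 2)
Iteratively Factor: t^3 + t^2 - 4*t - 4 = (t + 2)*(t^2 - t - 2) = (t + 1)*(t + 2)*(t - 2)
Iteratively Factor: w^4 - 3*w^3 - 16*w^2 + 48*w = (w)*(w^3 - 3*w^2 - 16*w + 48) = w*(w - 4)*(w^2 + w - 12) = w*(w - 4)*(w - 3)*(w + 4)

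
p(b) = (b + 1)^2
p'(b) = 2*b + 2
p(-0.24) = 0.58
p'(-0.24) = 1.52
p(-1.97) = 0.94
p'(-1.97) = -1.94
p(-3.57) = 6.60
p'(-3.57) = -5.14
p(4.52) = 30.47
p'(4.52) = 11.04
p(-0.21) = 0.62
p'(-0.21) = 1.58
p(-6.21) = 27.14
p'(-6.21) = -10.42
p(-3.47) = 6.10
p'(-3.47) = -4.94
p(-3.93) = 8.58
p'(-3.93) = -5.86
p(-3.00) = 4.00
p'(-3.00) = -4.00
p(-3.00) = 4.00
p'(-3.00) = -4.00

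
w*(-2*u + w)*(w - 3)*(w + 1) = -2*u*w^3 + 4*u*w^2 + 6*u*w + w^4 - 2*w^3 - 3*w^2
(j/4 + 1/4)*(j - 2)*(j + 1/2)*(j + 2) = j^4/4 + 3*j^3/8 - 7*j^2/8 - 3*j/2 - 1/2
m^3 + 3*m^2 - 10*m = m*(m - 2)*(m + 5)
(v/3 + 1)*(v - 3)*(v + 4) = v^3/3 + 4*v^2/3 - 3*v - 12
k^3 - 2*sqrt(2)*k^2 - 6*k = k*(k - 3*sqrt(2))*(k + sqrt(2))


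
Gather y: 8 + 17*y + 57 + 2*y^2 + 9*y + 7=2*y^2 + 26*y + 72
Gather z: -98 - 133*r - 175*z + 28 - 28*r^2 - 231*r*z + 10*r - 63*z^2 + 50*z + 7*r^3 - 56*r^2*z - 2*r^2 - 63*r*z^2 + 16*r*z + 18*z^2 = 7*r^3 - 30*r^2 - 123*r + z^2*(-63*r - 45) + z*(-56*r^2 - 215*r - 125) - 70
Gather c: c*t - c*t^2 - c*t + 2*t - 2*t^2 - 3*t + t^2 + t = -c*t^2 - t^2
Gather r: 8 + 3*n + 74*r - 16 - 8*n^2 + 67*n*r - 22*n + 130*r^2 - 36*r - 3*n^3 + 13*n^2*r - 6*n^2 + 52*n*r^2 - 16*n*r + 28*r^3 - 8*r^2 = -3*n^3 - 14*n^2 - 19*n + 28*r^3 + r^2*(52*n + 122) + r*(13*n^2 + 51*n + 38) - 8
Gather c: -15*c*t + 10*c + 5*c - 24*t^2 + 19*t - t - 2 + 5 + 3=c*(15 - 15*t) - 24*t^2 + 18*t + 6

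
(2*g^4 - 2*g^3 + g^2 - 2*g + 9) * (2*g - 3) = 4*g^5 - 10*g^4 + 8*g^3 - 7*g^2 + 24*g - 27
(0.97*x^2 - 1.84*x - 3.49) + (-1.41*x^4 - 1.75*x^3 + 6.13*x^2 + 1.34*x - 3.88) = -1.41*x^4 - 1.75*x^3 + 7.1*x^2 - 0.5*x - 7.37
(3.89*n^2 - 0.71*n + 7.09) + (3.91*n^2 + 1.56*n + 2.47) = 7.8*n^2 + 0.85*n + 9.56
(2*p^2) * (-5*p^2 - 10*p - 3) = -10*p^4 - 20*p^3 - 6*p^2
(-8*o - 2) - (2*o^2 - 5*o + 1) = -2*o^2 - 3*o - 3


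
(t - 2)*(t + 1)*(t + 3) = t^3 + 2*t^2 - 5*t - 6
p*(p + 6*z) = p^2 + 6*p*z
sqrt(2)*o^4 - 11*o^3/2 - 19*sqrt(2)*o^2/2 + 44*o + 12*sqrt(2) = (o - 3*sqrt(2))*(o - 2*sqrt(2))*(o + 2*sqrt(2))*(sqrt(2)*o + 1/2)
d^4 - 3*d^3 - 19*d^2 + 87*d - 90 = (d - 3)^2*(d - 2)*(d + 5)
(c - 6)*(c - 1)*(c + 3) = c^3 - 4*c^2 - 15*c + 18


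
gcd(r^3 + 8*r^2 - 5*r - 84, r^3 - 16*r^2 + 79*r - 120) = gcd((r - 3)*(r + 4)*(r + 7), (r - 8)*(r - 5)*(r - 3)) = r - 3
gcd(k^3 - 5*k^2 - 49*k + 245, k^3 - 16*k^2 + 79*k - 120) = k - 5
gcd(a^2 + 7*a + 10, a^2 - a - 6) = a + 2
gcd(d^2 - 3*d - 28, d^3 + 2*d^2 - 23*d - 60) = d + 4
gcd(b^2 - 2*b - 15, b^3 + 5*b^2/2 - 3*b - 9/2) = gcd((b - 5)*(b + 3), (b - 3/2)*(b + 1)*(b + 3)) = b + 3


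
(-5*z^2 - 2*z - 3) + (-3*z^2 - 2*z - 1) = -8*z^2 - 4*z - 4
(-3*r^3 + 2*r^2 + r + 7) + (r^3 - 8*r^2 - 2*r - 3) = -2*r^3 - 6*r^2 - r + 4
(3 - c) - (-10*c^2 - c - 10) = 10*c^2 + 13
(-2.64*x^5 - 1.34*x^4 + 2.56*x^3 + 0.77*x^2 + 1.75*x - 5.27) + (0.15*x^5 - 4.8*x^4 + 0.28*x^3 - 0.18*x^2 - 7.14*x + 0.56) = -2.49*x^5 - 6.14*x^4 + 2.84*x^3 + 0.59*x^2 - 5.39*x - 4.71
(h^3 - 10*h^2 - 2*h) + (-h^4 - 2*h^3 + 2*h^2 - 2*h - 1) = -h^4 - h^3 - 8*h^2 - 4*h - 1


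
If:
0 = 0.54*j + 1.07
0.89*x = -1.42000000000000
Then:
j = -1.98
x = -1.60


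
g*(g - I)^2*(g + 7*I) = g^4 + 5*I*g^3 + 13*g^2 - 7*I*g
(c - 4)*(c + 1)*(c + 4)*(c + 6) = c^4 + 7*c^3 - 10*c^2 - 112*c - 96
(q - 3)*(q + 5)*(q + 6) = q^3 + 8*q^2 - 3*q - 90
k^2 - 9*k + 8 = (k - 8)*(k - 1)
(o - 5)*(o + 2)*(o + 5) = o^3 + 2*o^2 - 25*o - 50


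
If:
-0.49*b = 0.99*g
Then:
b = -2.02040816326531*g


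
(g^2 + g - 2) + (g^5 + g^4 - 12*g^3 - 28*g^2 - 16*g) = g^5 + g^4 - 12*g^3 - 27*g^2 - 15*g - 2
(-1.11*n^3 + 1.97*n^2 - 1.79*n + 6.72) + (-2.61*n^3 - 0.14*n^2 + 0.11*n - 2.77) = -3.72*n^3 + 1.83*n^2 - 1.68*n + 3.95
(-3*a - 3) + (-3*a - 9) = -6*a - 12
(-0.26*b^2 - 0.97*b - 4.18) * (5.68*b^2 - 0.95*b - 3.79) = -1.4768*b^4 - 5.2626*b^3 - 21.8355*b^2 + 7.6473*b + 15.8422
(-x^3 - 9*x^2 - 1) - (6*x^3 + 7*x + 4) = -7*x^3 - 9*x^2 - 7*x - 5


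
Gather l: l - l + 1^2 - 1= 0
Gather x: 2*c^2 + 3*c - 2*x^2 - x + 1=2*c^2 + 3*c - 2*x^2 - x + 1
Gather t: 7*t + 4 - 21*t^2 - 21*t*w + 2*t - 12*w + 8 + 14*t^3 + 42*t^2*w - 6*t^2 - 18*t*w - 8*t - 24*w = 14*t^3 + t^2*(42*w - 27) + t*(1 - 39*w) - 36*w + 12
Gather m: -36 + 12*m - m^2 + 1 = -m^2 + 12*m - 35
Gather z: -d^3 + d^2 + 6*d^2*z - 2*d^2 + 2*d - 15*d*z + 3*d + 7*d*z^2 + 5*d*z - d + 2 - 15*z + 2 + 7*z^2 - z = -d^3 - d^2 + 4*d + z^2*(7*d + 7) + z*(6*d^2 - 10*d - 16) + 4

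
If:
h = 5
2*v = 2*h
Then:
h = 5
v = 5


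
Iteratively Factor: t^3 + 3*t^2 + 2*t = (t + 2)*(t^2 + t) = t*(t + 2)*(t + 1)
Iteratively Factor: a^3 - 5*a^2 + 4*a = (a - 4)*(a^2 - a) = (a - 4)*(a - 1)*(a)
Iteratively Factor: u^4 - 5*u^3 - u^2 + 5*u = (u + 1)*(u^3 - 6*u^2 + 5*u) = (u - 1)*(u + 1)*(u^2 - 5*u) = (u - 5)*(u - 1)*(u + 1)*(u)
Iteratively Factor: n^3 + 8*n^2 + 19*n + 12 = (n + 4)*(n^2 + 4*n + 3) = (n + 1)*(n + 4)*(n + 3)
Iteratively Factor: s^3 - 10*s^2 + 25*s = (s - 5)*(s^2 - 5*s) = (s - 5)^2*(s)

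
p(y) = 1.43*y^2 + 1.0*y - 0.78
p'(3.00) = 9.58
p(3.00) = 15.09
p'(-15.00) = -41.90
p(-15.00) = 305.97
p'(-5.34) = -14.27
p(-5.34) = 34.66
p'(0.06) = 1.17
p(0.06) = -0.71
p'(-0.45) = -0.29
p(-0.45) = -0.94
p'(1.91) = 6.46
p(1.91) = 6.35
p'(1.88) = 6.38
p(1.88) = 6.15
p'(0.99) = 3.83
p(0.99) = 1.61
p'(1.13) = 4.23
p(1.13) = 2.18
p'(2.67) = 8.64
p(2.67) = 12.08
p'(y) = 2.86*y + 1.0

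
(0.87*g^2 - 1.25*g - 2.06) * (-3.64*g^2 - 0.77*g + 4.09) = -3.1668*g^4 + 3.8801*g^3 + 12.0192*g^2 - 3.5263*g - 8.4254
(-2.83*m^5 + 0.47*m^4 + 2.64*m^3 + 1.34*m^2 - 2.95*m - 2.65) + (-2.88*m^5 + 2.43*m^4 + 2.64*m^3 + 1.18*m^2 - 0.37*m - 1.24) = -5.71*m^5 + 2.9*m^4 + 5.28*m^3 + 2.52*m^2 - 3.32*m - 3.89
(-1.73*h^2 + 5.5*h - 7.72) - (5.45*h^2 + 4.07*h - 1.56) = -7.18*h^2 + 1.43*h - 6.16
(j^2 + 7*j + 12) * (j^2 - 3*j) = j^4 + 4*j^3 - 9*j^2 - 36*j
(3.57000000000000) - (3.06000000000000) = 0.510000000000000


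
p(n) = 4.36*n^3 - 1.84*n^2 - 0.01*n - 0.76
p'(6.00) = 448.79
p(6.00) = 874.70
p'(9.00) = 1026.35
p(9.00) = 3028.55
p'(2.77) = 90.16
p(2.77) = 77.76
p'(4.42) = 239.26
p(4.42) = 339.74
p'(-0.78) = 10.82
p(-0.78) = -3.94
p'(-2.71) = 106.02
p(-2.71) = -101.02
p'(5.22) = 337.19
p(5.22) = 569.20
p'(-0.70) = 8.98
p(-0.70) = -3.15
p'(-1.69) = 43.57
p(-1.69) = -27.04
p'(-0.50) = 5.10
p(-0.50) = -1.76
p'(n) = 13.08*n^2 - 3.68*n - 0.01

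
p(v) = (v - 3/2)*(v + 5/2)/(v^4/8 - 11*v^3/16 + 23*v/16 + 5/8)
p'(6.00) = -2.03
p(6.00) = 1.68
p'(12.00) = -0.03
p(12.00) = 0.11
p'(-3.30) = -0.04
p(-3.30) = 0.11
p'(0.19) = 7.58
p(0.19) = -3.94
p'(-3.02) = -0.09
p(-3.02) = 0.09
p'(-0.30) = 109.64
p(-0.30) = -18.56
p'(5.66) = -4.76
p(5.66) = 2.74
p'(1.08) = 1.90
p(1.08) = -1.01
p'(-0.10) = 25.08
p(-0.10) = -7.97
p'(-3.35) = -0.03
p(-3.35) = 0.11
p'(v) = (v - 3/2)*(v + 5/2)*(-v^3/2 + 33*v^2/16 - 23/16)/(v^4/8 - 11*v^3/16 + 23*v/16 + 5/8)^2 + (v - 3/2)/(v^4/8 - 11*v^3/16 + 23*v/16 + 5/8) + (v + 5/2)/(v^4/8 - 11*v^3/16 + 23*v/16 + 5/8)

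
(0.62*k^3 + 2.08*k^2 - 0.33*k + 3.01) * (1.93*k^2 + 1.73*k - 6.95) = 1.1966*k^5 + 5.087*k^4 - 1.3475*k^3 - 9.2176*k^2 + 7.5008*k - 20.9195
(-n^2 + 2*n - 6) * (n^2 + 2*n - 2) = -n^4 - 16*n + 12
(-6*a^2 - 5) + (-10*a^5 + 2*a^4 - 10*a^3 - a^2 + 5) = -10*a^5 + 2*a^4 - 10*a^3 - 7*a^2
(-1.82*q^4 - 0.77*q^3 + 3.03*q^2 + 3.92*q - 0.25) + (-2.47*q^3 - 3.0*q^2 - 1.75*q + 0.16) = -1.82*q^4 - 3.24*q^3 + 0.0299999999999998*q^2 + 2.17*q - 0.09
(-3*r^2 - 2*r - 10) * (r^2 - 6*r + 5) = -3*r^4 + 16*r^3 - 13*r^2 + 50*r - 50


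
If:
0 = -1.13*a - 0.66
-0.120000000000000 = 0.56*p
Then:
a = -0.58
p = -0.21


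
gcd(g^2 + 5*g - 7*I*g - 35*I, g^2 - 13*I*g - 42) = g - 7*I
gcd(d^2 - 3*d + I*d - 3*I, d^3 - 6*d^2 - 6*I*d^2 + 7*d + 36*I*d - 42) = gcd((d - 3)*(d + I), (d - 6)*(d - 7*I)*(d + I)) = d + I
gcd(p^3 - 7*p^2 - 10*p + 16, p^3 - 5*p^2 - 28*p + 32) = p^2 - 9*p + 8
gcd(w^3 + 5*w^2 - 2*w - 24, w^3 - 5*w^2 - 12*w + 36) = w^2 + w - 6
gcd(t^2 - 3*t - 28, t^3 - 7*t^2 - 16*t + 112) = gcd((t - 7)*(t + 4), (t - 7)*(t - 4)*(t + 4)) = t^2 - 3*t - 28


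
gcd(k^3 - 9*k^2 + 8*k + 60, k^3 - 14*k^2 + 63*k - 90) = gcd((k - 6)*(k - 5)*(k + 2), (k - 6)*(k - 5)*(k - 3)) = k^2 - 11*k + 30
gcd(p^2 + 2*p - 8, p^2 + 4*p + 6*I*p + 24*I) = p + 4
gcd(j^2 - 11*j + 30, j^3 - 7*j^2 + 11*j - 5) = j - 5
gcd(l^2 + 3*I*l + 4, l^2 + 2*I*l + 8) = l + 4*I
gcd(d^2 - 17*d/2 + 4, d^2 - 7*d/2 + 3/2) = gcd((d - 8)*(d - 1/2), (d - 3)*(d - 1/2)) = d - 1/2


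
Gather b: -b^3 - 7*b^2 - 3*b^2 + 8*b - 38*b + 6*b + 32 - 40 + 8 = -b^3 - 10*b^2 - 24*b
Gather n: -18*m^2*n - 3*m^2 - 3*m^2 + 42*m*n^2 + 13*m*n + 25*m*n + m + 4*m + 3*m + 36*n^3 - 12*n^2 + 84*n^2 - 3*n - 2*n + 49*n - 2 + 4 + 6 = -6*m^2 + 8*m + 36*n^3 + n^2*(42*m + 72) + n*(-18*m^2 + 38*m + 44) + 8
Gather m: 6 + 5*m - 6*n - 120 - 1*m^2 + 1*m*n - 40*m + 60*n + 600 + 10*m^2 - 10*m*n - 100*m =9*m^2 + m*(-9*n - 135) + 54*n + 486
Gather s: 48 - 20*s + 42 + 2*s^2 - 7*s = 2*s^2 - 27*s + 90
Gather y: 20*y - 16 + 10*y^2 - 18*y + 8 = 10*y^2 + 2*y - 8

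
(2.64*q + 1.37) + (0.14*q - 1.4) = 2.78*q - 0.0299999999999998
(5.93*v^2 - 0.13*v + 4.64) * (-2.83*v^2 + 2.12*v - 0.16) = -16.7819*v^4 + 12.9395*v^3 - 14.3556*v^2 + 9.8576*v - 0.7424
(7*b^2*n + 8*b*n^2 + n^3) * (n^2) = 7*b^2*n^3 + 8*b*n^4 + n^5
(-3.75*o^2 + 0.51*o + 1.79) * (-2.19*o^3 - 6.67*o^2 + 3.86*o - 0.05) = 8.2125*o^5 + 23.8956*o^4 - 21.7968*o^3 - 9.7832*o^2 + 6.8839*o - 0.0895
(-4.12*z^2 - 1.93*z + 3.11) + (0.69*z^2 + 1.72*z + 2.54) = -3.43*z^2 - 0.21*z + 5.65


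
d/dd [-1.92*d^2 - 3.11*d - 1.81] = -3.84*d - 3.11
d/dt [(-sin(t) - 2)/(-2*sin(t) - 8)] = cos(t)/(sin(t) + 4)^2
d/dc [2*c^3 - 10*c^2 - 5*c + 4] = 6*c^2 - 20*c - 5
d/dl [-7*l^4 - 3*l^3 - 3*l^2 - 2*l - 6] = -28*l^3 - 9*l^2 - 6*l - 2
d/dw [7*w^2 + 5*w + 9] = 14*w + 5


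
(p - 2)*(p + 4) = p^2 + 2*p - 8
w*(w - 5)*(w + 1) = w^3 - 4*w^2 - 5*w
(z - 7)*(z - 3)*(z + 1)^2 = z^4 - 8*z^3 + 2*z^2 + 32*z + 21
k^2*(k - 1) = k^3 - k^2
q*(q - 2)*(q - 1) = q^3 - 3*q^2 + 2*q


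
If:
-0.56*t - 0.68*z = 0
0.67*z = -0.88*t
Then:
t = 0.00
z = 0.00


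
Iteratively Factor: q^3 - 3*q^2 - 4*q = (q)*(q^2 - 3*q - 4) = q*(q - 4)*(q + 1)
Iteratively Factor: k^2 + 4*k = (k + 4)*(k)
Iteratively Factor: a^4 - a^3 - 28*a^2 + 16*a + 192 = (a - 4)*(a^3 + 3*a^2 - 16*a - 48) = (a - 4)*(a + 3)*(a^2 - 16) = (a - 4)*(a + 3)*(a + 4)*(a - 4)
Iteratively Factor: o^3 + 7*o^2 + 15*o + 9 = (o + 1)*(o^2 + 6*o + 9) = (o + 1)*(o + 3)*(o + 3)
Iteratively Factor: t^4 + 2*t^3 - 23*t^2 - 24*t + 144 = (t + 4)*(t^3 - 2*t^2 - 15*t + 36) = (t - 3)*(t + 4)*(t^2 + t - 12) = (t - 3)*(t + 4)^2*(t - 3)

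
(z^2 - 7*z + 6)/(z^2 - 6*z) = (z - 1)/z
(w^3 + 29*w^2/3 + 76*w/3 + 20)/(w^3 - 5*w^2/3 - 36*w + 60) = (3*w^2 + 11*w + 10)/(3*w^2 - 23*w + 30)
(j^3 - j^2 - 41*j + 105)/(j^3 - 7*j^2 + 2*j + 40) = (j^2 + 4*j - 21)/(j^2 - 2*j - 8)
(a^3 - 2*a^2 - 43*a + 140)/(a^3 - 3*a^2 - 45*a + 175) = (a - 4)/(a - 5)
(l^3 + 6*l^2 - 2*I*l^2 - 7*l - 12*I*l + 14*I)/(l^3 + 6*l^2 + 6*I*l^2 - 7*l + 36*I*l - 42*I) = (l - 2*I)/(l + 6*I)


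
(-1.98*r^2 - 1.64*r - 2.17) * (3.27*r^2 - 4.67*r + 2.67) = -6.4746*r^4 + 3.8838*r^3 - 4.7237*r^2 + 5.7551*r - 5.7939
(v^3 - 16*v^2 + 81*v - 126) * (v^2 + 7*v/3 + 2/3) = v^5 - 41*v^4/3 + 133*v^3/3 + 157*v^2/3 - 240*v - 84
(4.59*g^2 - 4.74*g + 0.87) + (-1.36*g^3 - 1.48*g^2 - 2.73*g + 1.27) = -1.36*g^3 + 3.11*g^2 - 7.47*g + 2.14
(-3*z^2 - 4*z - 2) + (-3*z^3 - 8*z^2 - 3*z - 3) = -3*z^3 - 11*z^2 - 7*z - 5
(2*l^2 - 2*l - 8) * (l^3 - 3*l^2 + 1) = 2*l^5 - 8*l^4 - 2*l^3 + 26*l^2 - 2*l - 8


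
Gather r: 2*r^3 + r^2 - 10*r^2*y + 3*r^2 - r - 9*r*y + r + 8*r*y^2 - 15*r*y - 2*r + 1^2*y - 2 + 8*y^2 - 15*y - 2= 2*r^3 + r^2*(4 - 10*y) + r*(8*y^2 - 24*y - 2) + 8*y^2 - 14*y - 4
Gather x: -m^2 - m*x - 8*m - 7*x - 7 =-m^2 - 8*m + x*(-m - 7) - 7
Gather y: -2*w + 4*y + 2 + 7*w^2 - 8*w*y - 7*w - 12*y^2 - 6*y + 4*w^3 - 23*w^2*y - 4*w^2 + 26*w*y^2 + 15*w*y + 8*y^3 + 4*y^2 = 4*w^3 + 3*w^2 - 9*w + 8*y^3 + y^2*(26*w - 8) + y*(-23*w^2 + 7*w - 2) + 2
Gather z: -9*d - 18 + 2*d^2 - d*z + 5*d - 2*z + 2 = 2*d^2 - 4*d + z*(-d - 2) - 16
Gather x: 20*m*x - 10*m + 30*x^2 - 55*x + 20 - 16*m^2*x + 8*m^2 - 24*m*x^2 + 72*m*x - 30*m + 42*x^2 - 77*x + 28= 8*m^2 - 40*m + x^2*(72 - 24*m) + x*(-16*m^2 + 92*m - 132) + 48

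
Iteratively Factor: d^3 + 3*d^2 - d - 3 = (d + 1)*(d^2 + 2*d - 3) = (d - 1)*(d + 1)*(d + 3)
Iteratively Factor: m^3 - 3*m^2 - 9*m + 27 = (m + 3)*(m^2 - 6*m + 9) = (m - 3)*(m + 3)*(m - 3)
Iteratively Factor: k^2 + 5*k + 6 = (k + 3)*(k + 2)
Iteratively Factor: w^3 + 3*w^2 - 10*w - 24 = (w + 4)*(w^2 - w - 6) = (w + 2)*(w + 4)*(w - 3)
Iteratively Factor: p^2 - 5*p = (p)*(p - 5)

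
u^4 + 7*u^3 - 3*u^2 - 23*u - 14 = (u - 2)*(u + 1)^2*(u + 7)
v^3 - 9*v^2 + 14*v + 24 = (v - 6)*(v - 4)*(v + 1)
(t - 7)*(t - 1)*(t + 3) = t^3 - 5*t^2 - 17*t + 21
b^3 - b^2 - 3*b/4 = b*(b - 3/2)*(b + 1/2)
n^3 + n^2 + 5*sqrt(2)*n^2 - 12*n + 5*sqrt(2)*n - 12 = (n + 1)*(n - sqrt(2))*(n + 6*sqrt(2))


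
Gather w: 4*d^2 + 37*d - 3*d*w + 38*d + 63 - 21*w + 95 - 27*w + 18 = 4*d^2 + 75*d + w*(-3*d - 48) + 176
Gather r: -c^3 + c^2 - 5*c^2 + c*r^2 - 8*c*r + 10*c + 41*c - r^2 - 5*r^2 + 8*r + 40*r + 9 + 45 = -c^3 - 4*c^2 + 51*c + r^2*(c - 6) + r*(48 - 8*c) + 54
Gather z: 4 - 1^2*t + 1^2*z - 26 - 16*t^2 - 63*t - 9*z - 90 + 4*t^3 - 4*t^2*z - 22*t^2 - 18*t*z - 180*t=4*t^3 - 38*t^2 - 244*t + z*(-4*t^2 - 18*t - 8) - 112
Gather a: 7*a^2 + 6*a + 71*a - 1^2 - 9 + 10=7*a^2 + 77*a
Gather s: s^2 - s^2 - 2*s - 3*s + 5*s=0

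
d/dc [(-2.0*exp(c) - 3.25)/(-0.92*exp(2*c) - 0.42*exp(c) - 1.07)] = (-1.84*exp(2*c) - 5.98*exp(c) + 0.775)*exp(c)/(0.8464*exp(4*c) + 0.7728*exp(3*c) + 2.1452*exp(2*c) + 0.8988*exp(c) + 1.1449)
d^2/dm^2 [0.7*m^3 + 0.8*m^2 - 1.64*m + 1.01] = 4.2*m + 1.6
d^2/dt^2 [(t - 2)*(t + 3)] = 2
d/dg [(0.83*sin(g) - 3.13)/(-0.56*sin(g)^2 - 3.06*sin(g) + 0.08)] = (0.4648*sin(g)^2 - 3.5056*sin(g) - 9.5114)*cos(g)/(0.3136*sin(g)^4 + 3.4272*sin(g)^3 + 9.274*sin(g)^2 - 0.4896*sin(g) + 0.0064)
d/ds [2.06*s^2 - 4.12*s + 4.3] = 4.12*s - 4.12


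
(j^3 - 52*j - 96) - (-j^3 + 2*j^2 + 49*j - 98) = 2*j^3 - 2*j^2 - 101*j + 2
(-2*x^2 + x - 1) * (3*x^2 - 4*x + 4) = -6*x^4 + 11*x^3 - 15*x^2 + 8*x - 4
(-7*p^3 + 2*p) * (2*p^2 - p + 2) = -14*p^5 + 7*p^4 - 10*p^3 - 2*p^2 + 4*p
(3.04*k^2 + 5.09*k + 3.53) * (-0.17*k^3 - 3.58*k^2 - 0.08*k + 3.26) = -0.5168*k^5 - 11.7485*k^4 - 19.0655*k^3 - 3.1342*k^2 + 16.311*k + 11.5078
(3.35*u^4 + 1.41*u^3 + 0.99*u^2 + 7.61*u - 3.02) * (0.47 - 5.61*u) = -18.7935*u^5 - 6.3356*u^4 - 4.8912*u^3 - 42.2268*u^2 + 20.5189*u - 1.4194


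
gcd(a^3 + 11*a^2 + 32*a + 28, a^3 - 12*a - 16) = a^2 + 4*a + 4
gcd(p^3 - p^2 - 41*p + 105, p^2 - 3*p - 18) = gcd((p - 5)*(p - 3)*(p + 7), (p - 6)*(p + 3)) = 1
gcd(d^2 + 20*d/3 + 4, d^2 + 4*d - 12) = d + 6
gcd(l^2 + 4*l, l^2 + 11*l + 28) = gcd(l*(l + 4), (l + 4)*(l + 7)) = l + 4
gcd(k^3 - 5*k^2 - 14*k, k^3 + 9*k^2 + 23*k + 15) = 1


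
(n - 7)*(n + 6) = n^2 - n - 42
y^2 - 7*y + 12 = (y - 4)*(y - 3)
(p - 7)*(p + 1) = p^2 - 6*p - 7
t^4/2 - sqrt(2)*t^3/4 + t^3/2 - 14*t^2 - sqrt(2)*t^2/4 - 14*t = t*(t/2 + 1/2)*(t - 4*sqrt(2))*(t + 7*sqrt(2)/2)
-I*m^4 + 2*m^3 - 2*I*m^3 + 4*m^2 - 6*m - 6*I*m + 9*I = (m + 3)*(m - I)*(m + 3*I)*(-I*m + I)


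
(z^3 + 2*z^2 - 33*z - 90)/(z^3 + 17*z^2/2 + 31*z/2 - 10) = 2*(z^2 - 3*z - 18)/(2*z^2 + 7*z - 4)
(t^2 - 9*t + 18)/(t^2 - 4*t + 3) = (t - 6)/(t - 1)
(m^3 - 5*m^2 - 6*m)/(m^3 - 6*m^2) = (m + 1)/m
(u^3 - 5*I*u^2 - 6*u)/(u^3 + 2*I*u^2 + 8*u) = (u - 3*I)/(u + 4*I)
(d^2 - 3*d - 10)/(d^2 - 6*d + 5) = (d + 2)/(d - 1)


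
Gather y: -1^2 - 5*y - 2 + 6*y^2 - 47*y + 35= 6*y^2 - 52*y + 32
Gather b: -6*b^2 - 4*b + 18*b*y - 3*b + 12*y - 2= -6*b^2 + b*(18*y - 7) + 12*y - 2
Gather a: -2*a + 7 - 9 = -2*a - 2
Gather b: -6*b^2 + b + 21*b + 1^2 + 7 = -6*b^2 + 22*b + 8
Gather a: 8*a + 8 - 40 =8*a - 32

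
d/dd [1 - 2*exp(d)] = -2*exp(d)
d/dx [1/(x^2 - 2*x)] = 2*(1 - x)/(x^2*(x - 2)^2)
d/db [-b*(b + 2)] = -2*b - 2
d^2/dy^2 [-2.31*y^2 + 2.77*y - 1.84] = -4.62000000000000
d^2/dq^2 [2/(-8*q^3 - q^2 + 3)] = 4*(-4*q^2*(12*q + 1)^2 + (24*q + 1)*(8*q^3 + q^2 - 3))/(8*q^3 + q^2 - 3)^3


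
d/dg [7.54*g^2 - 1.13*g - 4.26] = 15.08*g - 1.13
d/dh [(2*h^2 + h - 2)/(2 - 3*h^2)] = (3*h^2 - 4*h + 2)/(9*h^4 - 12*h^2 + 4)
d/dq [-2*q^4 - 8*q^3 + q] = -8*q^3 - 24*q^2 + 1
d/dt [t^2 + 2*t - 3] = 2*t + 2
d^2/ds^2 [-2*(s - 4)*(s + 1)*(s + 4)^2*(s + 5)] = -40*s^3 - 240*s^2 - 156*s + 560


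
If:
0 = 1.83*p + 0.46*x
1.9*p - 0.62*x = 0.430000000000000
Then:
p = 0.10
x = -0.39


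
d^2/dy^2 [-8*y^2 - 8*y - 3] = -16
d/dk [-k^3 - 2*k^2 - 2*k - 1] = -3*k^2 - 4*k - 2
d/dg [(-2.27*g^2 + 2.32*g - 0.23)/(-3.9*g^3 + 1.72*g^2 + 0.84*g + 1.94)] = (-8.853*g^4 + 18.096*g^3 - 8.5882*g^2 - 8.0164*g + 4.694)/(15.21*g^6 - 13.416*g^5 - 3.5936*g^4 - 12.2424*g^3 + 7.3792*g^2 + 3.2592*g + 3.7636)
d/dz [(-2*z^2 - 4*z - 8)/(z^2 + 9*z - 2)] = 2*(-7*z^2 + 12*z + 40)/(z^4 + 18*z^3 + 77*z^2 - 36*z + 4)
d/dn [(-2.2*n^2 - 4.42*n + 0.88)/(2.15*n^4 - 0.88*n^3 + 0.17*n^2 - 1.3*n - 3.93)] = (9.46*n^5 + 26.573*n^4 - 15.3472*n^3 + 5.9346*n^2 + 16.9928*n + 18.5146)/(4.6225*n^8 - 3.784*n^7 + 1.5054*n^6 - 5.8892*n^5 - 14.5821*n^4 + 6.4748*n^3 + 0.3538*n^2 + 10.218*n + 15.4449)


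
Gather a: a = a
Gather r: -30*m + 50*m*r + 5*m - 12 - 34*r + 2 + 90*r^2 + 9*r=-25*m + 90*r^2 + r*(50*m - 25) - 10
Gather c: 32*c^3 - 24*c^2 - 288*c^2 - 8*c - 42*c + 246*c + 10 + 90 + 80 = 32*c^3 - 312*c^2 + 196*c + 180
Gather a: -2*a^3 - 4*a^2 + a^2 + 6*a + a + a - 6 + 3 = -2*a^3 - 3*a^2 + 8*a - 3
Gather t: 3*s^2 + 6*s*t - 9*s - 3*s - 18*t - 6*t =3*s^2 - 12*s + t*(6*s - 24)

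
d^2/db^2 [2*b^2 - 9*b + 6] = 4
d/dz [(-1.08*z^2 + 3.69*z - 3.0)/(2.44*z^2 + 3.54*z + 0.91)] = (-12.8268*z^2 + 12.6744*z + 13.9779)/(5.9536*z^4 + 17.2752*z^3 + 16.9724*z^2 + 6.4428*z + 0.8281)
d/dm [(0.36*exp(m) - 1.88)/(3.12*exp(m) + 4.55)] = 7.5036*exp(m)/(3.12*exp(m) + 4.55)^2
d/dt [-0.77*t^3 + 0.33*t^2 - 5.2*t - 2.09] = -2.31*t^2 + 0.66*t - 5.2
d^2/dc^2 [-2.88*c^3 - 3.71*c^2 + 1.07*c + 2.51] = -17.28*c - 7.42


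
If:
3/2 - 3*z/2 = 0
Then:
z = 1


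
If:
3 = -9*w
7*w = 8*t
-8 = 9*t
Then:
No Solution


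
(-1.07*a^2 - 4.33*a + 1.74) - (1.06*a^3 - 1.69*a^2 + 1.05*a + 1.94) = -1.06*a^3 + 0.62*a^2 - 5.38*a - 0.2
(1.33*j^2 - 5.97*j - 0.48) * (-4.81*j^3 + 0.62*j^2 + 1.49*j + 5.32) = -6.3973*j^5 + 29.5403*j^4 + 0.5891*j^3 - 2.1173*j^2 - 32.4756*j - 2.5536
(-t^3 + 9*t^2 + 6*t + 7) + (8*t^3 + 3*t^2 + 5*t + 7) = 7*t^3 + 12*t^2 + 11*t + 14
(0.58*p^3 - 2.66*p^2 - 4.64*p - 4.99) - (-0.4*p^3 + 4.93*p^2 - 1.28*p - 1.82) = 0.98*p^3 - 7.59*p^2 - 3.36*p - 3.17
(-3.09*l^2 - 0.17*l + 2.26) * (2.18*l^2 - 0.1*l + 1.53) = -6.7362*l^4 - 0.0616*l^3 + 0.216100000000001*l^2 - 0.4861*l + 3.4578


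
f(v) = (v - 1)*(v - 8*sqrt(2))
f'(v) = 2*v - 8*sqrt(2) - 1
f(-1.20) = 27.53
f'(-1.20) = -14.71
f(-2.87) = 54.89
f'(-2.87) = -18.05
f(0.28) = 7.94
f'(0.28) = -11.75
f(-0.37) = 16.01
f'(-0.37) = -13.05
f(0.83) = 1.78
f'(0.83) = -10.65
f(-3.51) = 66.85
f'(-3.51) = -19.33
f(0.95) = 0.52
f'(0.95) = -10.41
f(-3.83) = 73.14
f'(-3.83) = -19.97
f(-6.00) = 121.20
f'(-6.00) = -24.31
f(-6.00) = 121.20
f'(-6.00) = -24.31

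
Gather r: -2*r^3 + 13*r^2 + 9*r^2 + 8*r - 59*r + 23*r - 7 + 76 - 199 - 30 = -2*r^3 + 22*r^2 - 28*r - 160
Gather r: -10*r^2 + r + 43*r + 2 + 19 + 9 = -10*r^2 + 44*r + 30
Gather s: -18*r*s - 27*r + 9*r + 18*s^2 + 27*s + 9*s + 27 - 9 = -18*r + 18*s^2 + s*(36 - 18*r) + 18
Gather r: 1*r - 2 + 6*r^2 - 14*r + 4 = 6*r^2 - 13*r + 2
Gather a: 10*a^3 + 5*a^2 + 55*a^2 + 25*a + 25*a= 10*a^3 + 60*a^2 + 50*a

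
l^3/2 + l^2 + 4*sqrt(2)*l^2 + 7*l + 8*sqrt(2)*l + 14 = (l/2 + sqrt(2)/2)*(l + 2)*(l + 7*sqrt(2))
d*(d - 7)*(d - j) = d^3 - d^2*j - 7*d^2 + 7*d*j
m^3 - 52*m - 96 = (m - 8)*(m + 2)*(m + 6)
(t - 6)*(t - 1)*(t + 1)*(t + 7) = t^4 + t^3 - 43*t^2 - t + 42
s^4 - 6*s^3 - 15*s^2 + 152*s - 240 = (s - 4)^2*(s - 3)*(s + 5)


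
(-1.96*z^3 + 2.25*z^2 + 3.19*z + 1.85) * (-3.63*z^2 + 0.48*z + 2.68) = 7.1148*z^5 - 9.1083*z^4 - 15.7525*z^3 + 0.8457*z^2 + 9.4372*z + 4.958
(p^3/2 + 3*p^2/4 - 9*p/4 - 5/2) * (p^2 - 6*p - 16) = p^5/2 - 9*p^4/4 - 59*p^3/4 - p^2 + 51*p + 40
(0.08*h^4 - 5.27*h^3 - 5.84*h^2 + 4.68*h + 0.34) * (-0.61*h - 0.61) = -0.0488*h^5 + 3.1659*h^4 + 6.7771*h^3 + 0.7076*h^2 - 3.0622*h - 0.2074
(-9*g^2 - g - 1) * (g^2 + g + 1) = -9*g^4 - 10*g^3 - 11*g^2 - 2*g - 1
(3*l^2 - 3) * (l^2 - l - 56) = 3*l^4 - 3*l^3 - 171*l^2 + 3*l + 168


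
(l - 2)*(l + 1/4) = l^2 - 7*l/4 - 1/2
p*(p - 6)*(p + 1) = p^3 - 5*p^2 - 6*p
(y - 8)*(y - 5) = y^2 - 13*y + 40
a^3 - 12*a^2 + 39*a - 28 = (a - 7)*(a - 4)*(a - 1)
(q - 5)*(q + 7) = q^2 + 2*q - 35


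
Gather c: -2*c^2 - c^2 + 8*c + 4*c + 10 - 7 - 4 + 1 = -3*c^2 + 12*c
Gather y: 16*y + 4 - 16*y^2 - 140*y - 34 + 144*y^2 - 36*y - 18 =128*y^2 - 160*y - 48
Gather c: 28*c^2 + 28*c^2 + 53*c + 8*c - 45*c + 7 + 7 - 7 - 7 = 56*c^2 + 16*c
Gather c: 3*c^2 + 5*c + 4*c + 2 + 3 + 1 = 3*c^2 + 9*c + 6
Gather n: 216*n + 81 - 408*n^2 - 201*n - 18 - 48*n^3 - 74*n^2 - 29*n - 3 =-48*n^3 - 482*n^2 - 14*n + 60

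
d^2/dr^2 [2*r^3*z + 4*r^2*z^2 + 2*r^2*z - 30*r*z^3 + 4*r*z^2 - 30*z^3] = 4*z*(3*r + 2*z + 1)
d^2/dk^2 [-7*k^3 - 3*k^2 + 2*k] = -42*k - 6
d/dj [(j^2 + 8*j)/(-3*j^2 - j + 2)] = (23*j^2 + 4*j + 16)/(9*j^4 + 6*j^3 - 11*j^2 - 4*j + 4)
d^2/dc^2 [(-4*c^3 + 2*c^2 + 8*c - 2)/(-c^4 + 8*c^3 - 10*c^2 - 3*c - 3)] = 4*(2*c^9 - 3*c^8 - 60*c^7 + 330*c^6 - 918*c^5 + 1722*c^4 - 1190*c^3 - 222*c^2 + 576*c + 6)/(c^12 - 24*c^11 + 222*c^10 - 983*c^9 + 2085*c^8 - 1788*c^7 + 343*c^6 - 702*c^5 + 765*c^4 + 351*c^3 + 351*c^2 + 81*c + 27)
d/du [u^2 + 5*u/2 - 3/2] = 2*u + 5/2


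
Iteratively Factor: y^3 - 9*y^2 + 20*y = (y - 5)*(y^2 - 4*y) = y*(y - 5)*(y - 4)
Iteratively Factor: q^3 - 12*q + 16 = (q + 4)*(q^2 - 4*q + 4) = (q - 2)*(q + 4)*(q - 2)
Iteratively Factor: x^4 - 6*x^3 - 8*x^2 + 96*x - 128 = (x - 4)*(x^3 - 2*x^2 - 16*x + 32) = (x - 4)*(x - 2)*(x^2 - 16) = (x - 4)*(x - 2)*(x + 4)*(x - 4)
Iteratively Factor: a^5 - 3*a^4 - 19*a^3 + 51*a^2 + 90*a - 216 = (a - 4)*(a^4 + a^3 - 15*a^2 - 9*a + 54) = (a - 4)*(a - 2)*(a^3 + 3*a^2 - 9*a - 27) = (a - 4)*(a - 3)*(a - 2)*(a^2 + 6*a + 9) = (a - 4)*(a - 3)*(a - 2)*(a + 3)*(a + 3)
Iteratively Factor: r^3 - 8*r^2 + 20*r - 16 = (r - 4)*(r^2 - 4*r + 4) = (r - 4)*(r - 2)*(r - 2)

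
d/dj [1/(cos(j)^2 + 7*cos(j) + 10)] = (2*cos(j) + 7)*sin(j)/(cos(j)^2 + 7*cos(j) + 10)^2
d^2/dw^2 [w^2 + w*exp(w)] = w*exp(w) + 2*exp(w) + 2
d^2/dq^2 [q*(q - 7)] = 2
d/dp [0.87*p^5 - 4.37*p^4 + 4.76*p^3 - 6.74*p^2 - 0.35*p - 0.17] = 4.35*p^4 - 17.48*p^3 + 14.28*p^2 - 13.48*p - 0.35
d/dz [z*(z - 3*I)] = 2*z - 3*I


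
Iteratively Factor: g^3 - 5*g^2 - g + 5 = (g - 5)*(g^2 - 1) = (g - 5)*(g + 1)*(g - 1)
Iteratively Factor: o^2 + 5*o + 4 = (o + 4)*(o + 1)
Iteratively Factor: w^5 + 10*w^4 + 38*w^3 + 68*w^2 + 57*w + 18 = (w + 1)*(w^4 + 9*w^3 + 29*w^2 + 39*w + 18) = (w + 1)*(w + 2)*(w^3 + 7*w^2 + 15*w + 9) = (w + 1)*(w + 2)*(w + 3)*(w^2 + 4*w + 3) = (w + 1)^2*(w + 2)*(w + 3)*(w + 3)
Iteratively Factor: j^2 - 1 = (j - 1)*(j + 1)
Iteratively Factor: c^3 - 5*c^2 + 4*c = (c - 4)*(c^2 - c) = c*(c - 4)*(c - 1)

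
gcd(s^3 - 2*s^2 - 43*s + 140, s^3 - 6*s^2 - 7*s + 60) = s^2 - 9*s + 20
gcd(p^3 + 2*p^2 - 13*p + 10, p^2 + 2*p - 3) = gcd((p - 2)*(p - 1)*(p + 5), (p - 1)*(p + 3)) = p - 1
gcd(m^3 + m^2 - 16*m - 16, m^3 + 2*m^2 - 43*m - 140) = m + 4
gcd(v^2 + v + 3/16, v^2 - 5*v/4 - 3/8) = v + 1/4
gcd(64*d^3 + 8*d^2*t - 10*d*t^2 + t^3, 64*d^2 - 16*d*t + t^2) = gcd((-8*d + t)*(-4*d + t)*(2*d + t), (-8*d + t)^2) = -8*d + t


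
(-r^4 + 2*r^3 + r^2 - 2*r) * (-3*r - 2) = 3*r^5 - 4*r^4 - 7*r^3 + 4*r^2 + 4*r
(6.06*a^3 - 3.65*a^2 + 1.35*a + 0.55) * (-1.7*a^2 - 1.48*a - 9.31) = -10.302*a^5 - 2.7638*a^4 - 53.3116*a^3 + 31.0485*a^2 - 13.3825*a - 5.1205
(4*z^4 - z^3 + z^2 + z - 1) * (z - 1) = 4*z^5 - 5*z^4 + 2*z^3 - 2*z + 1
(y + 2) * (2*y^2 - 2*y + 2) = 2*y^3 + 2*y^2 - 2*y + 4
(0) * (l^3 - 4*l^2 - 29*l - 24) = 0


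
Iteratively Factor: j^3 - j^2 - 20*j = (j - 5)*(j^2 + 4*j) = (j - 5)*(j + 4)*(j)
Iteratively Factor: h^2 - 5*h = (h - 5)*(h)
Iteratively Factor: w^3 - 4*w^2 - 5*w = (w + 1)*(w^2 - 5*w) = (w - 5)*(w + 1)*(w)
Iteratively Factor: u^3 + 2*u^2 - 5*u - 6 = (u + 1)*(u^2 + u - 6) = (u - 2)*(u + 1)*(u + 3)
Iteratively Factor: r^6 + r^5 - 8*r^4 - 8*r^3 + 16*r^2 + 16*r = (r + 1)*(r^5 - 8*r^3 + 16*r) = r*(r + 1)*(r^4 - 8*r^2 + 16) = r*(r + 1)*(r + 2)*(r^3 - 2*r^2 - 4*r + 8) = r*(r + 1)*(r + 2)^2*(r^2 - 4*r + 4) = r*(r - 2)*(r + 1)*(r + 2)^2*(r - 2)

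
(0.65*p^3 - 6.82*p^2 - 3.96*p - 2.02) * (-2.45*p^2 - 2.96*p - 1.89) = -1.5925*p^5 + 14.785*p^4 + 28.6607*p^3 + 29.5604*p^2 + 13.4636*p + 3.8178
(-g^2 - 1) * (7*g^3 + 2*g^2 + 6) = -7*g^5 - 2*g^4 - 7*g^3 - 8*g^2 - 6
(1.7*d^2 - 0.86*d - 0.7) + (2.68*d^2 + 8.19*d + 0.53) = 4.38*d^2 + 7.33*d - 0.17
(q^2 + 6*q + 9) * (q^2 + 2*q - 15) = q^4 + 8*q^3 + 6*q^2 - 72*q - 135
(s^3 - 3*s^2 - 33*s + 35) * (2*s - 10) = 2*s^4 - 16*s^3 - 36*s^2 + 400*s - 350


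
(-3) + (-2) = -5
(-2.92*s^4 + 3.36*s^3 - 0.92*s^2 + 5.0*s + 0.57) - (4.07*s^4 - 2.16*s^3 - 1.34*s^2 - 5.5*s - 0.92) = -6.99*s^4 + 5.52*s^3 + 0.42*s^2 + 10.5*s + 1.49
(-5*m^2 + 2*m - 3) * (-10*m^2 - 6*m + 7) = 50*m^4 + 10*m^3 - 17*m^2 + 32*m - 21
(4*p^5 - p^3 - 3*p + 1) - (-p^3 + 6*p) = 4*p^5 - 9*p + 1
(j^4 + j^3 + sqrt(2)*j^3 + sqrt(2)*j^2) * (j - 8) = j^5 - 7*j^4 + sqrt(2)*j^4 - 7*sqrt(2)*j^3 - 8*j^3 - 8*sqrt(2)*j^2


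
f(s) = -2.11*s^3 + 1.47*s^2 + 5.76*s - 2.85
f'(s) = -6.33*s^2 + 2.94*s + 5.76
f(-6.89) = 717.39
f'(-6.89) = -314.99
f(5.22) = -232.85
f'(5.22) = -151.38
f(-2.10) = 11.08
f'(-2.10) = -28.33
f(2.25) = -6.48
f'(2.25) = -19.67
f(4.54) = -143.85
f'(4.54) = -111.36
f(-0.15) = -3.67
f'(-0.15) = 5.18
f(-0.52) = -5.15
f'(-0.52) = 2.52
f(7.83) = -880.53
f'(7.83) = -359.31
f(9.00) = -1370.13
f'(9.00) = -480.51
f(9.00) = -1370.13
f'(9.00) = -480.51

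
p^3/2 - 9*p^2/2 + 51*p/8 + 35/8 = (p/2 + 1/4)*(p - 7)*(p - 5/2)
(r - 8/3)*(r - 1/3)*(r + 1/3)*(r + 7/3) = r^4 - r^3/3 - 19*r^2/3 + r/27 + 56/81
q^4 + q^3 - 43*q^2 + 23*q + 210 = (q - 5)*(q - 3)*(q + 2)*(q + 7)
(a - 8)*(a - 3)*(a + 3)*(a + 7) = a^4 - a^3 - 65*a^2 + 9*a + 504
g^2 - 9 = (g - 3)*(g + 3)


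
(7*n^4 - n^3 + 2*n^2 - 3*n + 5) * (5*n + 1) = 35*n^5 + 2*n^4 + 9*n^3 - 13*n^2 + 22*n + 5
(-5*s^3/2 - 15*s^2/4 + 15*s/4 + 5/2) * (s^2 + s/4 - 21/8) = -5*s^5/2 - 35*s^4/8 + 75*s^3/8 + 425*s^2/32 - 295*s/32 - 105/16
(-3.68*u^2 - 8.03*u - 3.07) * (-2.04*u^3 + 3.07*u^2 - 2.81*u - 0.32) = 7.5072*u^5 + 5.0836*u^4 - 8.0485*u^3 + 14.317*u^2 + 11.1963*u + 0.9824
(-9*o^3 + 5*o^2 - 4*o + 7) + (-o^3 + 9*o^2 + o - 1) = -10*o^3 + 14*o^2 - 3*o + 6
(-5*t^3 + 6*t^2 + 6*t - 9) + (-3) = -5*t^3 + 6*t^2 + 6*t - 12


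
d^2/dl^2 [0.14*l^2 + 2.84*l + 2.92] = 0.280000000000000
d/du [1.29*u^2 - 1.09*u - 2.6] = 2.58*u - 1.09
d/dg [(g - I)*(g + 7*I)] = 2*g + 6*I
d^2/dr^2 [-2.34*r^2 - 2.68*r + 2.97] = -4.68000000000000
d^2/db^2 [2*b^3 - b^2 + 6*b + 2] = 12*b - 2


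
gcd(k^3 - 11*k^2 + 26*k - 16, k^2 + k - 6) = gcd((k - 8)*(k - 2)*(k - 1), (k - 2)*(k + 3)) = k - 2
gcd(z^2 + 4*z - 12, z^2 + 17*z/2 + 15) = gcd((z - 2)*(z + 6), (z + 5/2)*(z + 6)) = z + 6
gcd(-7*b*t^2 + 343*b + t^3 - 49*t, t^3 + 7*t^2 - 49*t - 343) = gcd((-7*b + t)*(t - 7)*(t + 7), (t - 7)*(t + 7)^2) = t^2 - 49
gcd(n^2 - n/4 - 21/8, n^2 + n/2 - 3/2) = n + 3/2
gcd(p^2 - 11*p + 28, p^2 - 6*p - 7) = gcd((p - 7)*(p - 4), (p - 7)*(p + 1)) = p - 7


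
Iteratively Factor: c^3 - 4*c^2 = (c)*(c^2 - 4*c) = c^2*(c - 4)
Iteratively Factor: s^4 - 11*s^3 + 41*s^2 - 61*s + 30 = (s - 3)*(s^3 - 8*s^2 + 17*s - 10) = (s - 3)*(s - 1)*(s^2 - 7*s + 10) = (s - 5)*(s - 3)*(s - 1)*(s - 2)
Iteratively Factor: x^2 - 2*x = (x)*(x - 2)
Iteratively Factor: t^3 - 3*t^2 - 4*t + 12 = (t + 2)*(t^2 - 5*t + 6) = (t - 2)*(t + 2)*(t - 3)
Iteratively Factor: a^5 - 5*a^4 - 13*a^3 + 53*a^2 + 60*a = (a + 3)*(a^4 - 8*a^3 + 11*a^2 + 20*a) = a*(a + 3)*(a^3 - 8*a^2 + 11*a + 20) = a*(a - 5)*(a + 3)*(a^2 - 3*a - 4) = a*(a - 5)*(a + 1)*(a + 3)*(a - 4)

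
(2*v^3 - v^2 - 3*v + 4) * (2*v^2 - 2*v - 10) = 4*v^5 - 6*v^4 - 24*v^3 + 24*v^2 + 22*v - 40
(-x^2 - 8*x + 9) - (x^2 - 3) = -2*x^2 - 8*x + 12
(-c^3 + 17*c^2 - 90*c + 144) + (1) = -c^3 + 17*c^2 - 90*c + 145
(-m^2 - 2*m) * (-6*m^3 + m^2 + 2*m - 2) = 6*m^5 + 11*m^4 - 4*m^3 - 2*m^2 + 4*m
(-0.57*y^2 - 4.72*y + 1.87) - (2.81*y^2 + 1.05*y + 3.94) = -3.38*y^2 - 5.77*y - 2.07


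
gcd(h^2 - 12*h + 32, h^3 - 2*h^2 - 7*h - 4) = h - 4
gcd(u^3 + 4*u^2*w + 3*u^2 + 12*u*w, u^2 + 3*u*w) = u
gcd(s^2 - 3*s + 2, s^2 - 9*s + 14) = s - 2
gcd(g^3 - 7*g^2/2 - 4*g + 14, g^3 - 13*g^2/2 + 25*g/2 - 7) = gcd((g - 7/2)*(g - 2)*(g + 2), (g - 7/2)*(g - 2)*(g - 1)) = g^2 - 11*g/2 + 7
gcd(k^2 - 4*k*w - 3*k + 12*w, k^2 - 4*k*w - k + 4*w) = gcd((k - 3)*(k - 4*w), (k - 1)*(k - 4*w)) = -k + 4*w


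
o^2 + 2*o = o*(o + 2)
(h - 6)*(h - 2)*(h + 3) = h^3 - 5*h^2 - 12*h + 36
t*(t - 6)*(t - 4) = t^3 - 10*t^2 + 24*t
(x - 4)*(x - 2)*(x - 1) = x^3 - 7*x^2 + 14*x - 8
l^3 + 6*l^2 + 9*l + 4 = (l + 1)^2*(l + 4)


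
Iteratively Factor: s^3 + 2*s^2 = (s + 2)*(s^2) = s*(s + 2)*(s)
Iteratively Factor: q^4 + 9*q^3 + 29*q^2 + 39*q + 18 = (q + 3)*(q^3 + 6*q^2 + 11*q + 6) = (q + 2)*(q + 3)*(q^2 + 4*q + 3) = (q + 2)*(q + 3)^2*(q + 1)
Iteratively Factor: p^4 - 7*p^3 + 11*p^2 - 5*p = (p - 5)*(p^3 - 2*p^2 + p) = (p - 5)*(p - 1)*(p^2 - p) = (p - 5)*(p - 1)^2*(p)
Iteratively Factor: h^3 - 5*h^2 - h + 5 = (h - 1)*(h^2 - 4*h - 5) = (h - 1)*(h + 1)*(h - 5)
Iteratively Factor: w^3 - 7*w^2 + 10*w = (w - 5)*(w^2 - 2*w) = (w - 5)*(w - 2)*(w)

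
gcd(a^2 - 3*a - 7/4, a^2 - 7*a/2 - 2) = a + 1/2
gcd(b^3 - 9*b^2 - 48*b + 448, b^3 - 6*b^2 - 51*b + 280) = b^2 - b - 56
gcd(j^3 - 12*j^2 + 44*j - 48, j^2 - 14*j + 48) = j - 6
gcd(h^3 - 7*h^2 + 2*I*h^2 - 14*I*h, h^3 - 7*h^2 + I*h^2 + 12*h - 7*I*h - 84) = h - 7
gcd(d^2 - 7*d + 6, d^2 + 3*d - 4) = d - 1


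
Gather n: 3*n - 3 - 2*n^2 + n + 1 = -2*n^2 + 4*n - 2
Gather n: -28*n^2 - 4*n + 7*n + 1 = -28*n^2 + 3*n + 1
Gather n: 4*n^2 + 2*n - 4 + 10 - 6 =4*n^2 + 2*n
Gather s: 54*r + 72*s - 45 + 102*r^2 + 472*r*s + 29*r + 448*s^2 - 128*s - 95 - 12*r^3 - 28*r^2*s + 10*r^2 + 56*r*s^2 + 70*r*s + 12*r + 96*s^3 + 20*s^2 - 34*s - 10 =-12*r^3 + 112*r^2 + 95*r + 96*s^3 + s^2*(56*r + 468) + s*(-28*r^2 + 542*r - 90) - 150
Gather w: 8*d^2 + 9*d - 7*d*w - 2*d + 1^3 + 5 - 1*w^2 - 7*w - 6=8*d^2 + 7*d - w^2 + w*(-7*d - 7)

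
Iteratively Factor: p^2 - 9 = (p - 3)*(p + 3)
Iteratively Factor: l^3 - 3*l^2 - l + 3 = (l - 1)*(l^2 - 2*l - 3) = (l - 1)*(l + 1)*(l - 3)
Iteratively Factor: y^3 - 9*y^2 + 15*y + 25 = (y - 5)*(y^2 - 4*y - 5) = (y - 5)^2*(y + 1)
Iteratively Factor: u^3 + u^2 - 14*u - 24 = (u - 4)*(u^2 + 5*u + 6) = (u - 4)*(u + 2)*(u + 3)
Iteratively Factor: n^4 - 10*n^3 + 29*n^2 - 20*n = (n - 5)*(n^3 - 5*n^2 + 4*n) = (n - 5)*(n - 1)*(n^2 - 4*n) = n*(n - 5)*(n - 1)*(n - 4)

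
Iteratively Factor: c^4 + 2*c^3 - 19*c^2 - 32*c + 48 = (c - 1)*(c^3 + 3*c^2 - 16*c - 48) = (c - 1)*(c + 4)*(c^2 - c - 12) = (c - 4)*(c - 1)*(c + 4)*(c + 3)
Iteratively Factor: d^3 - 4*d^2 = (d)*(d^2 - 4*d) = d*(d - 4)*(d)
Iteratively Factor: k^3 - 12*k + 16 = (k - 2)*(k^2 + 2*k - 8) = (k - 2)*(k + 4)*(k - 2)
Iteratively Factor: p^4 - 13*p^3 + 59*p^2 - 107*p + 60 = (p - 1)*(p^3 - 12*p^2 + 47*p - 60) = (p - 5)*(p - 1)*(p^2 - 7*p + 12) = (p - 5)*(p - 3)*(p - 1)*(p - 4)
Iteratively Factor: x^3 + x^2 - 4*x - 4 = (x + 1)*(x^2 - 4) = (x - 2)*(x + 1)*(x + 2)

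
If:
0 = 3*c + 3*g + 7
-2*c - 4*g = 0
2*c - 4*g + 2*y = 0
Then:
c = -14/3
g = 7/3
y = 28/3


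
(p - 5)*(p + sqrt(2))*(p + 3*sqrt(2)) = p^3 - 5*p^2 + 4*sqrt(2)*p^2 - 20*sqrt(2)*p + 6*p - 30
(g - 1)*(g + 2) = g^2 + g - 2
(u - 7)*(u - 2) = u^2 - 9*u + 14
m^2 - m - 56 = (m - 8)*(m + 7)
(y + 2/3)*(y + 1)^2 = y^3 + 8*y^2/3 + 7*y/3 + 2/3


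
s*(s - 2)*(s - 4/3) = s^3 - 10*s^2/3 + 8*s/3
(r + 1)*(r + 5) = r^2 + 6*r + 5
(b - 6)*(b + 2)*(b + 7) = b^3 + 3*b^2 - 40*b - 84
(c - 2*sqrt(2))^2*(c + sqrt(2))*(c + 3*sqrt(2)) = c^4 - 18*c^2 + 8*sqrt(2)*c + 48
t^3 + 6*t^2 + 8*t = t*(t + 2)*(t + 4)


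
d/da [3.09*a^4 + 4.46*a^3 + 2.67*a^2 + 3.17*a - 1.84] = 12.36*a^3 + 13.38*a^2 + 5.34*a + 3.17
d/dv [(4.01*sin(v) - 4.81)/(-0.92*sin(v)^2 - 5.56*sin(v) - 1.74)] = (3.6892*sin(v)^2 - 8.8504*sin(v) - 33.721)*cos(v)/(0.8464*sin(v)^4 + 10.2304*sin(v)^3 + 34.1152*sin(v)^2 + 19.3488*sin(v) + 3.0276)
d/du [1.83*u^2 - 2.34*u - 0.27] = 3.66*u - 2.34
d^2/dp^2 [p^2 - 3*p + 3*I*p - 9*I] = 2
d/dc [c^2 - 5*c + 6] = 2*c - 5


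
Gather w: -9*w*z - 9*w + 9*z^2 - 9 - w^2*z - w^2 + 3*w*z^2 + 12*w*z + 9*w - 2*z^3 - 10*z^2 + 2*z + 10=w^2*(-z - 1) + w*(3*z^2 + 3*z) - 2*z^3 - z^2 + 2*z + 1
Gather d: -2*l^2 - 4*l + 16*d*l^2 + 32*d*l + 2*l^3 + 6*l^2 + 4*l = d*(16*l^2 + 32*l) + 2*l^3 + 4*l^2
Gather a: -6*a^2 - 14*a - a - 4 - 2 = -6*a^2 - 15*a - 6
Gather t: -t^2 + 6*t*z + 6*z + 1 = -t^2 + 6*t*z + 6*z + 1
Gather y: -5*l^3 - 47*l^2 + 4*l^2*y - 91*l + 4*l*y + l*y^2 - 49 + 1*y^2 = -5*l^3 - 47*l^2 - 91*l + y^2*(l + 1) + y*(4*l^2 + 4*l) - 49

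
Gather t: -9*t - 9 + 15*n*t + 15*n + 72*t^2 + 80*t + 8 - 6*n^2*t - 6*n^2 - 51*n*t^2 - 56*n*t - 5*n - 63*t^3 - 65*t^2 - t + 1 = -6*n^2 + 10*n - 63*t^3 + t^2*(7 - 51*n) + t*(-6*n^2 - 41*n + 70)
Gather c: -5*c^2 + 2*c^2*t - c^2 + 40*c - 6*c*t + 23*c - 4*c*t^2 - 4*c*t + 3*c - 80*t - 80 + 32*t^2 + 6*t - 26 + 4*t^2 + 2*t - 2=c^2*(2*t - 6) + c*(-4*t^2 - 10*t + 66) + 36*t^2 - 72*t - 108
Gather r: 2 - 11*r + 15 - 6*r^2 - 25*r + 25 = -6*r^2 - 36*r + 42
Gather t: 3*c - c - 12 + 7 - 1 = 2*c - 6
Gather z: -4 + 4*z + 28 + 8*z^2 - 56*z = 8*z^2 - 52*z + 24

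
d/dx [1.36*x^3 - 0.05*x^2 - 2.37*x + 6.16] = 4.08*x^2 - 0.1*x - 2.37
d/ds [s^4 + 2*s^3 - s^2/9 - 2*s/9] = 4*s^3 + 6*s^2 - 2*s/9 - 2/9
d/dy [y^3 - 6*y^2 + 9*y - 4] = 3*y^2 - 12*y + 9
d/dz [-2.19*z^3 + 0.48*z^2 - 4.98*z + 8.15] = -6.57*z^2 + 0.96*z - 4.98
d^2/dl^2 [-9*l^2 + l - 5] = -18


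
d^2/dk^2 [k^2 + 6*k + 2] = 2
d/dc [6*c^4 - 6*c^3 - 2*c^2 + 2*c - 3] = 24*c^3 - 18*c^2 - 4*c + 2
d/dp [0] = 0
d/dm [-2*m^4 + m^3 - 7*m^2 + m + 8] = -8*m^3 + 3*m^2 - 14*m + 1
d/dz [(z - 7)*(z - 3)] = 2*z - 10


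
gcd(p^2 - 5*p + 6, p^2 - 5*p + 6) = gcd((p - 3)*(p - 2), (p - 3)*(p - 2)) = p^2 - 5*p + 6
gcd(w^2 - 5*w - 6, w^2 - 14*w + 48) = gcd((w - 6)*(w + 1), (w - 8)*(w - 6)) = w - 6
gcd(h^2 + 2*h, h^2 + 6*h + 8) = h + 2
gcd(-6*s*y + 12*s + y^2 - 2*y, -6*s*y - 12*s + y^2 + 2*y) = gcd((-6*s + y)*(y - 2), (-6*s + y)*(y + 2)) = -6*s + y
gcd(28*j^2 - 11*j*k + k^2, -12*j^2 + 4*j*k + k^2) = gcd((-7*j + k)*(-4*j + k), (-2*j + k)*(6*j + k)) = 1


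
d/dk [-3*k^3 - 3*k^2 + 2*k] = -9*k^2 - 6*k + 2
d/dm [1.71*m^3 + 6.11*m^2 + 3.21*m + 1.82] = 5.13*m^2 + 12.22*m + 3.21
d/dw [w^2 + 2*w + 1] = 2*w + 2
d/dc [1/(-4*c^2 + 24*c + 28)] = (c - 3)/(2*(-c^2 + 6*c + 7)^2)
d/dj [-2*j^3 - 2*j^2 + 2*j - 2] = -6*j^2 - 4*j + 2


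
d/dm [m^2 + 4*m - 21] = 2*m + 4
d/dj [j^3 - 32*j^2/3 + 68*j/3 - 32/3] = 3*j^2 - 64*j/3 + 68/3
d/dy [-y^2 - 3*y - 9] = -2*y - 3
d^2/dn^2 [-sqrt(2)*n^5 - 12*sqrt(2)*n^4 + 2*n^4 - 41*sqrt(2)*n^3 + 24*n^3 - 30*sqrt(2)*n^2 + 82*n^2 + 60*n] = -20*sqrt(2)*n^3 - 144*sqrt(2)*n^2 + 24*n^2 - 246*sqrt(2)*n + 144*n - 60*sqrt(2) + 164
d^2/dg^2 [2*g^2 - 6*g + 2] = 4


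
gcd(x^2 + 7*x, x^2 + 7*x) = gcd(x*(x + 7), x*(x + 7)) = x^2 + 7*x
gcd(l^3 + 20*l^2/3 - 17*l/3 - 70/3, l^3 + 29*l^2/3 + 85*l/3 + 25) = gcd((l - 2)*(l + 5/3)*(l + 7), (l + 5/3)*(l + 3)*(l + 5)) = l + 5/3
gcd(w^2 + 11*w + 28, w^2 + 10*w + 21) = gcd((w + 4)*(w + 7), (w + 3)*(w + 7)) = w + 7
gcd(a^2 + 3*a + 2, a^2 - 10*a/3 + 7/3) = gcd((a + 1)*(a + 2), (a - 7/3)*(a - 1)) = 1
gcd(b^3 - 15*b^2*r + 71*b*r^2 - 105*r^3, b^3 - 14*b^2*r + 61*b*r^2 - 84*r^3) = b^2 - 10*b*r + 21*r^2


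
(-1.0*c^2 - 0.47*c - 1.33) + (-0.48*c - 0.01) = -1.0*c^2 - 0.95*c - 1.34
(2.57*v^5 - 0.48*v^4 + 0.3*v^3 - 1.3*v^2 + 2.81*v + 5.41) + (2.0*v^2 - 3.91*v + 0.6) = 2.57*v^5 - 0.48*v^4 + 0.3*v^3 + 0.7*v^2 - 1.1*v + 6.01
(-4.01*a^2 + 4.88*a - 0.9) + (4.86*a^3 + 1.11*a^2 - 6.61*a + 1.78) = 4.86*a^3 - 2.9*a^2 - 1.73*a + 0.88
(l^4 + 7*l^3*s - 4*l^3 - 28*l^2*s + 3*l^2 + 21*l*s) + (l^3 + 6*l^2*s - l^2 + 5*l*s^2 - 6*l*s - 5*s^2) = l^4 + 7*l^3*s - 3*l^3 - 22*l^2*s + 2*l^2 + 5*l*s^2 + 15*l*s - 5*s^2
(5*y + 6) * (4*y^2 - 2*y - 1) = 20*y^3 + 14*y^2 - 17*y - 6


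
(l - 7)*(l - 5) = l^2 - 12*l + 35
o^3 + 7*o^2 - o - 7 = (o - 1)*(o + 1)*(o + 7)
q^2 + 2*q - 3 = (q - 1)*(q + 3)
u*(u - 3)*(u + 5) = u^3 + 2*u^2 - 15*u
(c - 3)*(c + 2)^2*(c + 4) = c^4 + 5*c^3 - 4*c^2 - 44*c - 48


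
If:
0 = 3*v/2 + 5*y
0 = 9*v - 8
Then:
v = 8/9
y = -4/15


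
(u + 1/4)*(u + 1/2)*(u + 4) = u^3 + 19*u^2/4 + 25*u/8 + 1/2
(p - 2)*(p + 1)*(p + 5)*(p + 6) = p^4 + 10*p^3 + 17*p^2 - 52*p - 60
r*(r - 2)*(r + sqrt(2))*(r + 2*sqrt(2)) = r^4 - 2*r^3 + 3*sqrt(2)*r^3 - 6*sqrt(2)*r^2 + 4*r^2 - 8*r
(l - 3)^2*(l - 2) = l^3 - 8*l^2 + 21*l - 18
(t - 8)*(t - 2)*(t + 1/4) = t^3 - 39*t^2/4 + 27*t/2 + 4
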